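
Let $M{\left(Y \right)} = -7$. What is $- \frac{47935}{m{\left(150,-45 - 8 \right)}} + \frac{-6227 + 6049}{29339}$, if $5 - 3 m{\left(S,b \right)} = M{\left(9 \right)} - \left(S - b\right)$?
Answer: $- \frac{843826633}{1261577} \approx -668.87$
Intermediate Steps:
$m{\left(S,b \right)} = 4 - \frac{b}{3} + \frac{S}{3}$ ($m{\left(S,b \right)} = \frac{5}{3} - \frac{-7 - \left(S - b\right)}{3} = \frac{5}{3} - \frac{-7 + b - S}{3} = \frac{5}{3} + \left(\frac{7}{3} - \frac{b}{3} + \frac{S}{3}\right) = 4 - \frac{b}{3} + \frac{S}{3}$)
$- \frac{47935}{m{\left(150,-45 - 8 \right)}} + \frac{-6227 + 6049}{29339} = - \frac{47935}{4 - \frac{-45 - 8}{3} + \frac{1}{3} \cdot 150} + \frac{-6227 + 6049}{29339} = - \frac{47935}{4 - \frac{-45 - 8}{3} + 50} - \frac{178}{29339} = - \frac{47935}{4 - - \frac{53}{3} + 50} - \frac{178}{29339} = - \frac{47935}{4 + \frac{53}{3} + 50} - \frac{178}{29339} = - \frac{47935}{\frac{215}{3}} - \frac{178}{29339} = \left(-47935\right) \frac{3}{215} - \frac{178}{29339} = - \frac{28761}{43} - \frac{178}{29339} = - \frac{843826633}{1261577}$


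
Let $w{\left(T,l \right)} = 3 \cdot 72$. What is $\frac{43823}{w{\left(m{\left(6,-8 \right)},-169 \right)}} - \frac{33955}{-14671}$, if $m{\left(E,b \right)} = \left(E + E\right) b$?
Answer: $\frac{650261513}{3168936} \approx 205.2$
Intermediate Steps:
$m{\left(E,b \right)} = 2 E b$
$w{\left(T,l \right)} = 216$
$\frac{43823}{w{\left(m{\left(6,-8 \right)},-169 \right)}} - \frac{33955}{-14671} = \frac{43823}{216} - \frac{33955}{-14671} = 43823 \cdot \frac{1}{216} - - \frac{33955}{14671} = \frac{43823}{216} + \frac{33955}{14671} = \frac{650261513}{3168936}$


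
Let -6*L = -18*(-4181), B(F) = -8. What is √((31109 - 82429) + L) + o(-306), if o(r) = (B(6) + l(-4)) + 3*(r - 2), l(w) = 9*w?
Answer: -968 + I*√63863 ≈ -968.0 + 252.71*I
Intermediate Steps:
L = -12543 (L = -(-3)*(-4181) = -⅙*75258 = -12543)
o(r) = -50 + 3*r (o(r) = (-8 + 9*(-4)) + 3*(r - 2) = (-8 - 36) + 3*(-2 + r) = -44 + (-6 + 3*r) = -50 + 3*r)
√((31109 - 82429) + L) + o(-306) = √((31109 - 82429) - 12543) + (-50 + 3*(-306)) = √(-51320 - 12543) + (-50 - 918) = √(-63863) - 968 = I*√63863 - 968 = -968 + I*√63863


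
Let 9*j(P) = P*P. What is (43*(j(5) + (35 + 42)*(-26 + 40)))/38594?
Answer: 418261/347346 ≈ 1.2042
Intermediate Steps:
j(P) = P²/9 (j(P) = (P*P)/9 = P²/9)
(43*(j(5) + (35 + 42)*(-26 + 40)))/38594 = (43*((⅑)*5² + (35 + 42)*(-26 + 40)))/38594 = (43*((⅑)*25 + 77*14))*(1/38594) = (43*(25/9 + 1078))*(1/38594) = (43*(9727/9))*(1/38594) = (418261/9)*(1/38594) = 418261/347346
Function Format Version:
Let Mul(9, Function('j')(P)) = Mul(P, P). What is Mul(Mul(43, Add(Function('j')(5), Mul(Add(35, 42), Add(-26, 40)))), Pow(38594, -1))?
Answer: Rational(418261, 347346) ≈ 1.2042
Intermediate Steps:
Function('j')(P) = Mul(Rational(1, 9), Pow(P, 2)) (Function('j')(P) = Mul(Rational(1, 9), Mul(P, P)) = Mul(Rational(1, 9), Pow(P, 2)))
Mul(Mul(43, Add(Function('j')(5), Mul(Add(35, 42), Add(-26, 40)))), Pow(38594, -1)) = Mul(Mul(43, Add(Mul(Rational(1, 9), Pow(5, 2)), Mul(Add(35, 42), Add(-26, 40)))), Pow(38594, -1)) = Mul(Mul(43, Add(Mul(Rational(1, 9), 25), Mul(77, 14))), Rational(1, 38594)) = Mul(Mul(43, Add(Rational(25, 9), 1078)), Rational(1, 38594)) = Mul(Mul(43, Rational(9727, 9)), Rational(1, 38594)) = Mul(Rational(418261, 9), Rational(1, 38594)) = Rational(418261, 347346)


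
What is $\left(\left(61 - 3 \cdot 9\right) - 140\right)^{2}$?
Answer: $11236$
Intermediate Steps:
$\left(\left(61 - 3 \cdot 9\right) - 140\right)^{2} = \left(\left(61 - 27\right) - 140\right)^{2} = \left(34 - 140\right)^{2} = \left(-106\right)^{2} = 11236$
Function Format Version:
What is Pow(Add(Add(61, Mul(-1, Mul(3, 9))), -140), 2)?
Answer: 11236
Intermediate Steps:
Pow(Add(Add(61, Mul(-1, Mul(3, 9))), -140), 2) = Pow(Add(Add(61, Mul(-1, 27)), -140), 2) = Pow(Add(Add(61, -27), -140), 2) = Pow(Add(34, -140), 2) = Pow(-106, 2) = 11236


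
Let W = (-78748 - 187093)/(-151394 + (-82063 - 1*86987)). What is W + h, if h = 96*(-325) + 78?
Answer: -9972592327/320444 ≈ -31121.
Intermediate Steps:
h = -31122 (h = -31200 + 78 = -31122)
W = 265841/320444 (W = -265841/(-151394 + (-82063 - 86987)) = -265841/(-151394 - 169050) = -265841/(-320444) = -265841*(-1/320444) = 265841/320444 ≈ 0.82960)
W + h = 265841/320444 - 31122 = -9972592327/320444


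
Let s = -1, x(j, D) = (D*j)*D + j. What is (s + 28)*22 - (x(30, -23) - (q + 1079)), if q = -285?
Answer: -14512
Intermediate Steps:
x(j, D) = j + j*D**2 (x(j, D) = j*D**2 + j = j + j*D**2)
(s + 28)*22 - (x(30, -23) - (q + 1079)) = (-1 + 28)*22 - (30*(1 + (-23)**2) - (-285 + 1079)) = 27*22 - (30*(1 + 529) - 1*794) = 594 - (30*530 - 794) = 594 - (15900 - 794) = 594 - 1*15106 = 594 - 15106 = -14512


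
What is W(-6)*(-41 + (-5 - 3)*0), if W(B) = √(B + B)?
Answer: -82*I*√3 ≈ -142.03*I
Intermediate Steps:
W(B) = √2*√B (W(B) = √(2*B) = √2*√B)
W(-6)*(-41 + (-5 - 3)*0) = (√2*√(-6))*(-41 + (-5 - 3)*0) = (√2*(I*√6))*(-41 - 8*0) = (2*I*√3)*(-41 + 0) = (2*I*√3)*(-41) = -82*I*√3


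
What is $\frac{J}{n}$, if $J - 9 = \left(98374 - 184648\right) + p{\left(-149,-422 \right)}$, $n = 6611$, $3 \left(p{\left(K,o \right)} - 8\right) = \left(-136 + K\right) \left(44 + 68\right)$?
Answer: $- \frac{96897}{6611} \approx -14.657$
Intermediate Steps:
$p{\left(K,o \right)} = - \frac{15208}{3} + \frac{112 K}{3}$ ($p{\left(K,o \right)} = 8 + \frac{\left(-136 + K\right) \left(44 + 68\right)}{3} = 8 + \frac{\left(-136 + K\right) 112}{3} = 8 + \frac{-15232 + 112 K}{3} = 8 + \left(- \frac{15232}{3} + \frac{112 K}{3}\right) = - \frac{15208}{3} + \frac{112 K}{3}$)
$J = -96897$ ($J = 9 + \left(\left(98374 - 184648\right) + \left(- \frac{15208}{3} + \frac{112}{3} \left(-149\right)\right)\right) = 9 - 96906 = -96897$)
$\frac{J}{n} = - \frac{96897}{6611}$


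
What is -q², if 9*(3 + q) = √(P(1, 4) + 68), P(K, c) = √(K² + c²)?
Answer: -(27 - √(68 + √17))²/81 ≈ -4.2287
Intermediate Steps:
q = -3 + √(68 + √17)/9 (q = -3 + √(√(1² + 4²) + 68)/9 = -3 + √(√(1 + 16) + 68)/9 = -3 + √(√17 + 68)/9 = -3 + √(68 + √17)/9 ≈ -2.0564)
-q² = -(-3 + √(68 + √17)/9)²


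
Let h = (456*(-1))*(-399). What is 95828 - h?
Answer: -86116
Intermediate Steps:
h = 181944 (h = -456*(-399) = 181944)
95828 - h = 95828 - 1*181944 = 95828 - 181944 = -86116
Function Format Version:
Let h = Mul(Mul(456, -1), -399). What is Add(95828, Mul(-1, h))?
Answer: -86116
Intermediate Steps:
h = 181944 (h = Mul(-456, -399) = 181944)
Add(95828, Mul(-1, h)) = Add(95828, Mul(-1, 181944)) = Add(95828, -181944) = -86116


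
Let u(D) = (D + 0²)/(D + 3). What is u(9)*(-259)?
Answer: -777/4 ≈ -194.25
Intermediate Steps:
u(D) = D/(3 + D) (u(D) = (D + 0)/(3 + D) = D/(3 + D))
u(9)*(-259) = (9/(3 + 9))*(-259) = (9/12)*(-259) = (9*(1/12))*(-259) = (¾)*(-259) = -777/4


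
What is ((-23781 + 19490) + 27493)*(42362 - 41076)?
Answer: 29837772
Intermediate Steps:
((-23781 + 19490) + 27493)*(42362 - 41076) = (-4291 + 27493)*1286 = 23202*1286 = 29837772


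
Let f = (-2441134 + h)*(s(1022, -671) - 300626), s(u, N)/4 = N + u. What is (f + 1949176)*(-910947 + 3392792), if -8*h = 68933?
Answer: 7276980305124810355/4 ≈ 1.8192e+18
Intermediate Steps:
s(u, N) = 4*N + 4*u (s(u, N) = 4*(N + u) = 4*N + 4*u)
h = -68933/8 (h = -⅛*68933 = -68933/8 ≈ -8616.6)
f = 2932077126055/4 (f = (-2441134 - 68933/8)*((4*(-671) + 4*1022) - 300626) = -19598005*((-2684 + 4088) - 300626)/8 = -19598005*(1404 - 300626)/8 = -19598005/8*(-299222) = 2932077126055/4 ≈ 7.3302e+11)
(f + 1949176)*(-910947 + 3392792) = (2932077126055/4 + 1949176)*(-910947 + 3392792) = (2932084922759/4)*2481845 = 7276980305124810355/4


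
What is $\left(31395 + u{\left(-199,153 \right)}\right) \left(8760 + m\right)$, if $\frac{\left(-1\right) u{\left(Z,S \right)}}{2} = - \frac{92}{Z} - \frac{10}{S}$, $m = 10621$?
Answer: $\frac{18525510895733}{30447} \approx 6.0845 \cdot 10^{8}$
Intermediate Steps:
$u{\left(Z,S \right)} = \frac{20}{S} + \frac{184}{Z}$ ($u{\left(Z,S \right)} = - 2 \left(- \frac{92}{Z} - \frac{10}{S}\right) = \frac{20}{S} + \frac{184}{Z}$)
$\left(31395 + u{\left(-199,153 \right)}\right) \left(8760 + m\right) = \left(31395 + \left(\frac{20}{153} + \frac{184}{-199}\right)\right) \left(8760 + 10621\right) = \left(31395 + \left(20 \cdot \frac{1}{153} + 184 \left(- \frac{1}{199}\right)\right)\right) 19381 = \left(31395 + \left(\frac{20}{153} - \frac{184}{199}\right)\right) 19381 = \left(31395 - \frac{24172}{30447}\right) 19381 = \frac{955859393}{30447} \cdot 19381 = \frac{18525510895733}{30447}$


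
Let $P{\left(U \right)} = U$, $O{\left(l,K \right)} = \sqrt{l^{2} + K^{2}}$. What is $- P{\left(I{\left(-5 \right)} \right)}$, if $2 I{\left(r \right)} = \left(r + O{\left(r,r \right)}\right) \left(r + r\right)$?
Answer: $-25 + 25 \sqrt{2} \approx 10.355$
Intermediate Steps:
$O{\left(l,K \right)} = \sqrt{K^{2} + l^{2}}$
$I{\left(r \right)} = r \left(r + \sqrt{2} \sqrt{r^{2}}\right)$ ($I{\left(r \right)} = \frac{\left(r + \sqrt{r^{2} + r^{2}}\right) \left(r + r\right)}{2} = \frac{\left(r + \sqrt{2 r^{2}}\right) 2 r}{2} = \frac{\left(r + \sqrt{2} \sqrt{r^{2}}\right) 2 r}{2} = \frac{2 r \left(r + \sqrt{2} \sqrt{r^{2}}\right)}{2} = r \left(r + \sqrt{2} \sqrt{r^{2}}\right)$)
$- P{\left(I{\left(-5 \right)} \right)} = - \left(-5\right) \left(-5 + \sqrt{2} \sqrt{\left(-5\right)^{2}}\right) = - \left(-5\right) \left(-5 + \sqrt{2} \sqrt{25}\right) = - \left(-5\right) \left(-5 + \sqrt{2} \cdot 5\right) = - \left(-5\right) \left(-5 + 5 \sqrt{2}\right) = - (25 - 25 \sqrt{2}) = -25 + 25 \sqrt{2}$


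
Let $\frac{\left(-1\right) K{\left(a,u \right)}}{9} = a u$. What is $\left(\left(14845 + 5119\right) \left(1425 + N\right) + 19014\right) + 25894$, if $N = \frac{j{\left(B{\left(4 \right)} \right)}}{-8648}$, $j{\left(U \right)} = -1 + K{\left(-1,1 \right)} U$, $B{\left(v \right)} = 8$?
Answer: $\frac{2678383745}{94} \approx 2.8493 \cdot 10^{7}$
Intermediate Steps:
$K{\left(a,u \right)} = - 9 a u$
$j{\left(U \right)} = -1 + 9 U$ ($j{\left(U \right)} = -1 + \left(-9\right) \left(-1\right) 1 U = -1 + 9 U$)
$N = - \frac{71}{8648}$ ($N = \frac{-1 + 9 \cdot 8}{-8648} = \left(-1 + 72\right) \left(- \frac{1}{8648}\right) = 71 \left(- \frac{1}{8648}\right) = - \frac{71}{8648} \approx -0.00821$)
$\left(\left(14845 + 5119\right) \left(1425 + N\right) + 19014\right) + 25894 = \left(\left(14845 + 5119\right) \left(1425 - \frac{71}{8648}\right) + 19014\right) + 25894 = \left(19964 \cdot \frac{12323329}{8648} + 19014\right) + 25894 = \left(\frac{2674162393}{94} + 19014\right) + 25894 = \frac{2675949709}{94} + 25894 = \frac{2678383745}{94}$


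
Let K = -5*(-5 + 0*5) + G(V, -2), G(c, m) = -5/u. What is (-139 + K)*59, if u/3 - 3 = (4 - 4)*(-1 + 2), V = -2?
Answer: -60829/9 ≈ -6758.8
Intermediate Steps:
u = 9 (u = 9 + 3*((4 - 4)*(-1 + 2)) = 9 + 3*(0*1) = 9 + 3*0 = 9 + 0 = 9)
G(c, m) = -5/9
K = 220/9 (K = -5*(-5 + 0*5) - 5/9 = -5*(-5 + 0) - 5/9 = -5*(-5) - 5/9 = 25 - 5/9 = 220/9 ≈ 24.444)
(-139 + K)*59 = (-139 + 220/9)*59 = -1031/9*59 = -60829/9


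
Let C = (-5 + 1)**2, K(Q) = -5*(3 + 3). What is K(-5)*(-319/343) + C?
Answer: 15058/343 ≈ 43.901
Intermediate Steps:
K(Q) = -30 (K(Q) = -5*6 = -30)
C = 16 (C = (-4)**2 = 16)
K(-5)*(-319/343) + C = -(-9570)/343 + 16 = -30*(-319/343) + 16 = 9570/343 + 16 = 15058/343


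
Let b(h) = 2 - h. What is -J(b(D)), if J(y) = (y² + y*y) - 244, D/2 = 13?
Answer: -908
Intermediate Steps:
D = 26 (D = 2*13 = 26)
J(y) = -244 + 2*y² (J(y) = (y² + y²) - 244 = 2*y² - 244 = -244 + 2*y²)
-J(b(D)) = -(-244 + 2*(2 - 1*26)²) = -(-244 + 2*(2 - 26)²) = -(-244 + 2*(-24)²) = -(-244 + 2*576) = -(-244 + 1152) = -1*908 = -908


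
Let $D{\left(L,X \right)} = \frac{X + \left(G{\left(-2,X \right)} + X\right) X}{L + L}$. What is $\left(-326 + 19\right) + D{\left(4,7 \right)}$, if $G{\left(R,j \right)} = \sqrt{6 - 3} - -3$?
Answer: $- \frac{2379}{8} + \frac{7 \sqrt{3}}{8} \approx -295.86$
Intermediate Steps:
$G{\left(R,j \right)} = 3 + \sqrt{3}$ ($G{\left(R,j \right)} = \sqrt{3} + 3 = 3 + \sqrt{3}$)
$D{\left(L,X \right)} = \frac{X + X \left(3 + X + \sqrt{3}\right)}{2 L}$ ($D{\left(L,X \right)} = \frac{X + \left(\left(3 + \sqrt{3}\right) + X\right) X}{L + L} = \frac{X + \left(3 + X + \sqrt{3}\right) X}{2 L} = \left(X + X \left(3 + X + \sqrt{3}\right)\right) \frac{1}{2 L} = \frac{X + X \left(3 + X + \sqrt{3}\right)}{2 L}$)
$\left(-326 + 19\right) + D{\left(4,7 \right)} = \left(-326 + 19\right) + \frac{1}{2} \cdot 7 \cdot \frac{1}{4} \left(4 + 7 + \sqrt{3}\right) = -307 + \frac{1}{2} \cdot 7 \cdot \frac{1}{4} \left(11 + \sqrt{3}\right) = -307 + \left(\frac{77}{8} + \frac{7 \sqrt{3}}{8}\right) = - \frac{2379}{8} + \frac{7 \sqrt{3}}{8}$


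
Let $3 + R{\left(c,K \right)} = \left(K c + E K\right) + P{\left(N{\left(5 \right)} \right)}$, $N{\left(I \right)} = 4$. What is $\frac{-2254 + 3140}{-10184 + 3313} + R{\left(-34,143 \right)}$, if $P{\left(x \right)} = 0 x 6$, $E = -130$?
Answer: $- \frac{161160191}{6871} \approx -23455.0$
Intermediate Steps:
$P{\left(x \right)} = 0$ ($P{\left(x \right)} = 0 \cdot 6 = 0$)
$R{\left(c,K \right)} = -3 - 130 K + K c$ ($R{\left(c,K \right)} = -3 + \left(\left(K c - 130 K\right) + 0\right) = -3 + \left(\left(- 130 K + K c\right) + 0\right) = -3 + \left(- 130 K + K c\right) = -3 - 130 K + K c$)
$\frac{-2254 + 3140}{-10184 + 3313} + R{\left(-34,143 \right)} = \frac{-2254 + 3140}{-10184 + 3313} - 23455 = \frac{886}{-6871} - 23455 = 886 \left(- \frac{1}{6871}\right) - 23455 = - \frac{886}{6871} - 23455 = - \frac{161160191}{6871}$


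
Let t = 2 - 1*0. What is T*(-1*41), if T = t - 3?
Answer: 41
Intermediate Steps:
t = 2 (t = 2 + 0 = 2)
T = -1 (T = 2 - 3 = -1)
T*(-1*41) = -(-1)*41 = -1*(-41) = 41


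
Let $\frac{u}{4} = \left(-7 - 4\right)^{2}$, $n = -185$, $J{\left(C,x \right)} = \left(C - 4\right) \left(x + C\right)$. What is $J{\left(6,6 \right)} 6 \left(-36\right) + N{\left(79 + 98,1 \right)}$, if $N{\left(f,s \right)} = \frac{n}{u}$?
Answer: $- \frac{2509241}{484} \approx -5184.4$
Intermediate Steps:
$J{\left(C,x \right)} = \left(-4 + C\right) \left(C + x\right)$
$u = 484$ ($u = 4 \left(-7 - 4\right)^{2} = 4 \left(-11\right)^{2} = 4 \cdot 121 = 484$)
$N{\left(f,s \right)} = - \frac{185}{484}$
$J{\left(6,6 \right)} 6 \left(-36\right) + N{\left(79 + 98,1 \right)} = \left(6^{2} - 24 - 24 + 6 \cdot 6\right) 6 \left(-36\right) - \frac{185}{484} = \left(36 - 24 - 24 + 36\right) 6 \left(-36\right) - \frac{185}{484} = 24 \cdot 6 \left(-36\right) - \frac{185}{484} = 144 \left(-36\right) - \frac{185}{484} = -5184 - \frac{185}{484} = - \frac{2509241}{484}$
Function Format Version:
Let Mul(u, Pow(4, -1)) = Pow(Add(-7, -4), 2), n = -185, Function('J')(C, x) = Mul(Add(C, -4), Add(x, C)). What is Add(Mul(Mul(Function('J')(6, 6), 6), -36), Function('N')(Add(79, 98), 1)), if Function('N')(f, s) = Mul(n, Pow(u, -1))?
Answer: Rational(-2509241, 484) ≈ -5184.4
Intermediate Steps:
Function('J')(C, x) = Mul(Add(-4, C), Add(C, x))
u = 484 (u = Mul(4, Pow(Add(-7, -4), 2)) = Mul(4, Pow(-11, 2)) = Mul(4, 121) = 484)
Function('N')(f, s) = Rational(-185, 484) (Function('N')(f, s) = Mul(-185, Pow(484, -1)) = Mul(-185, Rational(1, 484)) = Rational(-185, 484))
Add(Mul(Mul(Function('J')(6, 6), 6), -36), Function('N')(Add(79, 98), 1)) = Add(Mul(Mul(Add(Pow(6, 2), Mul(-4, 6), Mul(-4, 6), Mul(6, 6)), 6), -36), Rational(-185, 484)) = Add(Mul(Mul(Add(36, -24, -24, 36), 6), -36), Rational(-185, 484)) = Add(Mul(Mul(24, 6), -36), Rational(-185, 484)) = Add(Mul(144, -36), Rational(-185, 484)) = Add(-5184, Rational(-185, 484)) = Rational(-2509241, 484)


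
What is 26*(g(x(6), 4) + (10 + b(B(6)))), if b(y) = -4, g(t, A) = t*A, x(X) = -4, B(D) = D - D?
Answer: -260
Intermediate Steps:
B(D) = 0
g(t, A) = A*t
26*(g(x(6), 4) + (10 + b(B(6)))) = 26*(4*(-4) + (10 - 4)) = 26*(-16 + 6) = 26*(-10) = -260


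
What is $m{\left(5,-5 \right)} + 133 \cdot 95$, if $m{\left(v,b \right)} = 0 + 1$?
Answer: $12636$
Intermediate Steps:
$m{\left(v,b \right)} = 1$
$m{\left(5,-5 \right)} + 133 \cdot 95 = 1 + 133 \cdot 95 = 1 + 12635 = 12636$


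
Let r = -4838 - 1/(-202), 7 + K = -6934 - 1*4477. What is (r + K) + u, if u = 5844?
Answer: -2103223/202 ≈ -10412.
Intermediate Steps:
K = -11418 (K = -7 + (-6934 - 1*4477) = -7 + (-6934 - 4477) = -7 - 11411 = -11418)
r = -977275/202 (r = -4838 - 1*(-1/202) = -4838 + 1/202 = -977275/202 ≈ -4838.0)
(r + K) + u = (-977275/202 - 11418) + 5844 = -3283711/202 + 5844 = -2103223/202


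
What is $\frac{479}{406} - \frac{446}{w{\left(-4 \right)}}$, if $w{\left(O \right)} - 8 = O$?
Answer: $- \frac{22395}{203} \approx -110.32$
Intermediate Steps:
$w{\left(O \right)} = 8 + O$
$\frac{479}{406} - \frac{446}{w{\left(-4 \right)}} = \frac{479}{406} - \frac{446}{8 - 4} = 479 \cdot \frac{1}{406} - \frac{446}{4} = \frac{479}{406} - \frac{223}{2} = - \frac{22395}{203}$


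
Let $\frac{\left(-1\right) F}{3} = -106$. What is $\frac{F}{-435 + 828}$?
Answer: $\frac{106}{131} \approx 0.80916$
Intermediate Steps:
$F = 318$ ($F = \left(-3\right) \left(-106\right) = 318$)
$\frac{F}{-435 + 828} = \frac{1}{-435 + 828} \cdot 318 = \frac{1}{393} \cdot 318 = \frac{106}{131}$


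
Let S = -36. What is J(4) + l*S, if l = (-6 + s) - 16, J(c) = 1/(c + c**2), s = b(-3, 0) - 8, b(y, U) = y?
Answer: 23761/20 ≈ 1188.1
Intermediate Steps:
s = -11 (s = -3 - 8 = -11)
l = -33 (l = (-6 - 11) - 16 = -17 - 16 = -33)
J(4) + l*S = 1/(4*(1 + 4)) - 33*(-36) = (1/4)/5 + 1188 = (1/4)*(1/5) + 1188 = 1/20 + 1188 = 23761/20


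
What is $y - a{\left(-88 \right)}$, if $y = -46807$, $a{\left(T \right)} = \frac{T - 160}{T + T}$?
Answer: $- \frac{1029785}{22} \approx -46808.0$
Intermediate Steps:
$a{\left(T \right)} = \frac{-160 + T}{2 T}$
$y - a{\left(-88 \right)} = -46807 - \frac{-160 - 88}{2 \left(-88\right)} = -46807 - \frac{1}{2} \left(- \frac{1}{88}\right) \left(-248\right) = -46807 - \frac{31}{22} = - \frac{1029785}{22}$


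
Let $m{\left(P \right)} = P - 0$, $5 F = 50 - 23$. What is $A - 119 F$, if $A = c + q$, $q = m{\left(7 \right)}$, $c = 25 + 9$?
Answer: $- \frac{3008}{5} \approx -601.6$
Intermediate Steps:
$F = \frac{27}{5}$ ($F = \frac{50 - 23}{5} = \frac{1}{5} \cdot 27 = \frac{27}{5} \approx 5.4$)
$m{\left(P \right)} = P$ ($m{\left(P \right)} = P + 0 = P$)
$c = 34$
$q = 7$
$A = 41$ ($A = 34 + 7 = 41$)
$A - 119 F = 41 - \frac{3213}{5} = - \frac{3008}{5}$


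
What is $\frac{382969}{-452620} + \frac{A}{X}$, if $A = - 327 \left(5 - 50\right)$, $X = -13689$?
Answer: $- \frac{440843183}{229478340} \approx -1.9211$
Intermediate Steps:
$A = 14715$ ($A = \left(-327\right) \left(-45\right) = 14715$)
$\frac{382969}{-452620} + \frac{A}{X} = \frac{382969}{-452620} + \frac{14715}{-13689} = 382969 \left(- \frac{1}{452620}\right) + 14715 \left(- \frac{1}{13689}\right) = - \frac{382969}{452620} - \frac{545}{507} = - \frac{440843183}{229478340}$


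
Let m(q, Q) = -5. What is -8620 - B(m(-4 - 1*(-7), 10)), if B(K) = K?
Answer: -8615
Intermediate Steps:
-8620 - B(m(-4 - 1*(-7), 10)) = -8620 - 1*(-5) = -8620 + 5 = -8615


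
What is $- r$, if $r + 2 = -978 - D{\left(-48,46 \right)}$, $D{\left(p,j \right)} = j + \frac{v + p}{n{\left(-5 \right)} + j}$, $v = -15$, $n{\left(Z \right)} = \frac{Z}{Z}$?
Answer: $\frac{48159}{47} \approx 1024.7$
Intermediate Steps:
$n{\left(Z \right)} = 1$
$D{\left(p,j \right)} = j + \frac{-15 + p}{1 + j}$
$r = - \frac{48159}{47}$ ($r = -2 - \left(978 + \frac{-15 + 46 - 48 + 46^{2}}{1 + 46}\right) = -2 - \left(978 + \frac{-15 + 46 - 48 + 2116}{47}\right) = -2 - \left(978 + \frac{1}{47} \cdot 2099\right) = -2 - \frac{48065}{47} = - \frac{48159}{47} \approx -1024.7$)
$- r = \left(-1\right) \left(- \frac{48159}{47}\right) = \frac{48159}{47}$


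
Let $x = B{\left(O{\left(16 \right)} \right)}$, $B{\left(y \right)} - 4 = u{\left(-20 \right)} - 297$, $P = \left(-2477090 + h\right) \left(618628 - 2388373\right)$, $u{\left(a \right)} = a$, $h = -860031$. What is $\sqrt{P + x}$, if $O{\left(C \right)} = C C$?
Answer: $2 \sqrt{1476463300958} \approx 2.4302 \cdot 10^{6}$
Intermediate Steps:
$O{\left(C \right)} = C^{2}$
$P = 5905853204145$ ($P = \left(-2477090 - 860031\right) \left(618628 - 2388373\right) = \left(-3337121\right) \left(-1769745\right) = 5905853204145$)
$B{\left(y \right)} = -313$ ($B{\left(y \right)} = 4 - 317 = -313$)
$x = -313$
$\sqrt{P + x} = \sqrt{5905853204145 - 313} = \sqrt{5905853203832} = 2 \sqrt{1476463300958}$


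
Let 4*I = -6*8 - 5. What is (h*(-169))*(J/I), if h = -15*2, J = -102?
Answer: 2068560/53 ≈ 39029.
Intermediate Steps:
I = -53/4 (I = (-6*8 - 5)/4 = (-48 - 5)/4 = (¼)*(-53) = -53/4 ≈ -13.250)
h = -30
(h*(-169))*(J/I) = (-30*(-169))*(-102/(-53/4)) = 5070*(-102*(-4/53)) = 5070*(408/53) = 2068560/53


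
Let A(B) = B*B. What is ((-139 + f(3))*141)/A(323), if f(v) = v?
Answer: -1128/6137 ≈ -0.18380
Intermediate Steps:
A(B) = B²
((-139 + f(3))*141)/A(323) = ((-139 + 3)*141)/(323²) = -136*141/104329 = -19176*1/104329 = -1128/6137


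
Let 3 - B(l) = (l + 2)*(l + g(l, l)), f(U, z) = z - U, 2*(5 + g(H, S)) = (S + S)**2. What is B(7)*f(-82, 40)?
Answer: -109434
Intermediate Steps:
g(H, S) = -5 + 2*S**2 (g(H, S) = -5 + (S + S)**2/2 = -5 + (2*S)**2/2 = -5 + (4*S**2)/2 = -5 + 2*S**2)
B(l) = 3 - (2 + l)*(-5 + l + 2*l**2) (B(l) = 3 - (l + 2)*(l + (-5 + 2*l**2)) = 3 - (2 + l)*(-5 + l + 2*l**2))
B(7)*f(-82, 40) = (13 - 5*7**2 - 2*7**3 + 3*7)*(40 - 1*(-82)) = (13 - 5*49 - 2*343 + 21)*(40 + 82) = (13 - 245 - 686 + 21)*122 = -897*122 = -109434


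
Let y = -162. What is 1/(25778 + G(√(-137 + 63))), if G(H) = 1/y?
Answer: 162/4176035 ≈ 3.8793e-5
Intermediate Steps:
G(H) = -1/162 (G(H) = 1/(-162) = -1/162)
1/(25778 + G(√(-137 + 63))) = 1/(25778 - 1/162) = 1/(4176035/162) = 162/4176035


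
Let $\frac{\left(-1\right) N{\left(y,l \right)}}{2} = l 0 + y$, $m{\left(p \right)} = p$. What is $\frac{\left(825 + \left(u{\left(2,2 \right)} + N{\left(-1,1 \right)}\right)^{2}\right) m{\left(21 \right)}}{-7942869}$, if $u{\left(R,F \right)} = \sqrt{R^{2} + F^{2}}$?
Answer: $- \frac{1953}{882541} - \frac{56 \sqrt{2}}{2647623} \approx -0.0022428$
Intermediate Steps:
$u{\left(R,F \right)} = \sqrt{F^{2} + R^{2}}$
$N{\left(y,l \right)} = - 2 y$ ($N{\left(y,l \right)} = - 2 \left(l 0 + y\right) = - 2 \left(0 + y\right) = - 2 y$)
$\frac{\left(825 + \left(u{\left(2,2 \right)} + N{\left(-1,1 \right)}\right)^{2}\right) m{\left(21 \right)}}{-7942869} = \frac{\left(825 + \left(\sqrt{2^{2} + 2^{2}} - -2\right)^{2}\right) 21}{-7942869} = \left(825 + \left(\sqrt{4 + 4} + 2\right)^{2}\right) 21 \left(- \frac{1}{7942869}\right) = \left(825 + \left(\sqrt{8} + 2\right)^{2}\right) 21 \left(- \frac{1}{7942869}\right) = \left(825 + \left(2 \sqrt{2} + 2\right)^{2}\right) 21 \left(- \frac{1}{7942869}\right) = \left(825 + \left(2 + 2 \sqrt{2}\right)^{2}\right) 21 \left(- \frac{1}{7942869}\right) = \left(17325 + 21 \left(2 + 2 \sqrt{2}\right)^{2}\right) \left(- \frac{1}{7942869}\right) = - \frac{175}{80231} - \frac{7 \left(2 + 2 \sqrt{2}\right)^{2}}{2647623}$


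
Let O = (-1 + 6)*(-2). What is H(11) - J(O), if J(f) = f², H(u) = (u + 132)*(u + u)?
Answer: 3046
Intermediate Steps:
H(u) = 2*u*(132 + u) (H(u) = (132 + u)*(2*u) = 2*u*(132 + u))
O = -10 (O = 5*(-2) = -10)
H(11) - J(O) = 2*11*(132 + 11) - 1*(-10)² = 2*11*143 - 1*100 = 3146 - 100 = 3046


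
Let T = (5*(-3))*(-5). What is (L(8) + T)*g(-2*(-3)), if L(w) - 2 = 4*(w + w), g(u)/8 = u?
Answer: 6768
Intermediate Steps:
g(u) = 8*u
T = 75 (T = -15*(-5) = 75)
L(w) = 2 + 8*w (L(w) = 2 + 4*(w + w) = 2 + 4*(2*w) = 2 + 8*w)
(L(8) + T)*g(-2*(-3)) = ((2 + 8*8) + 75)*(8*(-2*(-3))) = ((2 + 64) + 75)*(8*6) = (66 + 75)*48 = 141*48 = 6768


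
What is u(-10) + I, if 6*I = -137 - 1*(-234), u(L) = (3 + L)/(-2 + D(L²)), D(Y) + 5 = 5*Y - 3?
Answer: 1696/105 ≈ 16.152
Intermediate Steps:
D(Y) = -8 + 5*Y (D(Y) = -5 + (5*Y - 3) = -5 + (-3 + 5*Y) = -8 + 5*Y)
u(L) = (3 + L)/(-10 + 5*L²) (u(L) = (3 + L)/(-2 + (-8 + 5*L²)) = (3 + L)/(-10 + 5*L²))
I = 97/6 (I = (-137 - 1*(-234))/6 = (-137 + 234)/6 = (⅙)*97 = 97/6 ≈ 16.167)
u(-10) + I = (3 - 10)/(5*(-2 + (-10)²)) + 97/6 = (⅕)*(-7)/(-2 + 100) + 97/6 = (⅕)*(-7)/98 + 97/6 = (⅕)*(1/98)*(-7) + 97/6 = -1/70 + 97/6 = 1696/105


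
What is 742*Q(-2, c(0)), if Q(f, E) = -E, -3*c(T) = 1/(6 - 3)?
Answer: 742/9 ≈ 82.444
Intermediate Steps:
c(T) = -⅑ (c(T) = -1/(3*(6 - 3)) = -⅓/3 = -⅓*⅓ = -⅑)
742*Q(-2, c(0)) = 742*(-1*(-⅑)) = 742*(⅑) = 742/9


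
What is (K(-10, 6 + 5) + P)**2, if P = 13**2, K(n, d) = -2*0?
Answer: 28561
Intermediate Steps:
K(n, d) = 0
P = 169
(K(-10, 6 + 5) + P)**2 = (0 + 169)**2 = 169**2 = 28561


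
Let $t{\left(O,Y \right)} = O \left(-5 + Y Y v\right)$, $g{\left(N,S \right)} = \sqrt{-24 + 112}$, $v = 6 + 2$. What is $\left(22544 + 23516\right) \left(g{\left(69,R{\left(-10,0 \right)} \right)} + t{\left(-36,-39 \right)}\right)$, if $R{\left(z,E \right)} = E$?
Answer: $-20168200080 + 92120 \sqrt{22} \approx -2.0168 \cdot 10^{10}$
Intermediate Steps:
$v = 8$
$g{\left(N,S \right)} = 2 \sqrt{22}$ ($g{\left(N,S \right)} = \sqrt{88} = 2 \sqrt{22}$)
$t{\left(O,Y \right)} = O \left(-5 + 8 Y^{2}\right)$ ($t{\left(O,Y \right)} = O \left(-5 + Y Y 8\right) = O \left(-5 + Y^{2} \cdot 8\right) = O \left(-5 + 8 Y^{2}\right)$)
$\left(22544 + 23516\right) \left(g{\left(69,R{\left(-10,0 \right)} \right)} + t{\left(-36,-39 \right)}\right) = \left(22544 + 23516\right) \left(2 \sqrt{22} - 36 \left(-5 + 8 \left(-39\right)^{2}\right)\right) = 46060 \left(2 \sqrt{22} - 36 \left(-5 + 8 \cdot 1521\right)\right) = 46060 \left(2 \sqrt{22} - 36 \left(-5 + 12168\right)\right) = 46060 \left(2 \sqrt{22} - 437868\right) = 46060 \left(-437868 + 2 \sqrt{22}\right) = -20168200080 + 92120 \sqrt{22}$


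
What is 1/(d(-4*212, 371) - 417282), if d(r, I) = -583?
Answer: -1/417865 ≈ -2.3931e-6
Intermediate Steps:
1/(d(-4*212, 371) - 417282) = 1/(-583 - 417282) = 1/(-417865) = -1/417865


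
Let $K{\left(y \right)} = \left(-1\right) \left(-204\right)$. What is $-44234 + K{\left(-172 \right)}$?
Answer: $-44030$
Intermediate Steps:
$K{\left(y \right)} = 204$
$-44234 + K{\left(-172 \right)} = -44234 + 204 = -44030$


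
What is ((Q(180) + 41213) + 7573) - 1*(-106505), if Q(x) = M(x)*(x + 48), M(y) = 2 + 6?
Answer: 157115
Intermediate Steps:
M(y) = 8
Q(x) = 384 + 8*x (Q(x) = 8*(x + 48) = 8*(48 + x) = 384 + 8*x)
((Q(180) + 41213) + 7573) - 1*(-106505) = (((384 + 8*180) + 41213) + 7573) - 1*(-106505) = (((384 + 1440) + 41213) + 7573) + 106505 = ((1824 + 41213) + 7573) + 106505 = (43037 + 7573) + 106505 = 50610 + 106505 = 157115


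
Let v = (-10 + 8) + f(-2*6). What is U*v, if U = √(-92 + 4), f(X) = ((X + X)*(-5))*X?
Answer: -2884*I*√22 ≈ -13527.0*I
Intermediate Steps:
f(X) = -10*X² (f(X) = ((2*X)*(-5))*X = (-10*X)*X = -10*X²)
U = 2*I*√22 (U = √(-88) = 2*I*√22 ≈ 9.3808*I)
v = -1442 (v = (-10 + 8) - 10*(-2*6)² = -2 - 10*(-12)² = -2 - 10*144 = -2 - 1440 = -1442)
U*v = (2*I*√22)*(-1442) = -2884*I*√22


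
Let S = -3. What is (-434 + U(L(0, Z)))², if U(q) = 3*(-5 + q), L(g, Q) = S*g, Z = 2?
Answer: 201601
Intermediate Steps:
L(g, Q) = -3*g
U(q) = -15 + 3*q
(-434 + U(L(0, Z)))² = (-434 + (-15 + 3*(-3*0)))² = (-434 + (-15 + 3*0))² = (-434 + (-15 + 0))² = (-434 - 15)² = (-449)² = 201601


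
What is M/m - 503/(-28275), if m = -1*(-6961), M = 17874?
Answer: 508888733/196822275 ≈ 2.5855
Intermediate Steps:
m = 6961
M/m - 503/(-28275) = 17874/6961 - 503/(-28275) = 17874*(1/6961) - 503*(-1/28275) = 17874/6961 + 503/28275 = 508888733/196822275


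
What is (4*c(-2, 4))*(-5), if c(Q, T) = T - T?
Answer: 0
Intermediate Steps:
c(Q, T) = 0
(4*c(-2, 4))*(-5) = (4*0)*(-5) = 0*(-5) = 0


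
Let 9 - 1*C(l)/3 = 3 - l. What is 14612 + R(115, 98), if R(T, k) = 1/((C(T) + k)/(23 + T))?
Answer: 6736270/461 ≈ 14612.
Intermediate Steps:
C(l) = 18 + 3*l (C(l) = 27 - 3*(3 - l) = 27 + (-9 + 3*l) = 18 + 3*l)
R(T, k) = (23 + T)/(18 + k + 3*T) (R(T, k) = 1/(((18 + 3*T) + k)/(23 + T)) = 1/((18 + k + 3*T)/(23 + T)) = (23 + T)/(18 + k + 3*T))
14612 + R(115, 98) = 14612 + (23 + 115)/(18 + 98 + 3*115) = 14612 + 138/(18 + 98 + 345) = 14612 + 138/461 = 6736270/461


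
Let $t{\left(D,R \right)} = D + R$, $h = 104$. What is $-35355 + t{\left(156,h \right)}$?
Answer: $-35095$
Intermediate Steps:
$-35355 + t{\left(156,h \right)} = -35355 + \left(156 + 104\right) = -35355 + 260 = -35095$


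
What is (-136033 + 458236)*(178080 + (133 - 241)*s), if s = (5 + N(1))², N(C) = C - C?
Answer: 56507962140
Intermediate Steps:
N(C) = 0
s = 25 (s = (5 + 0)² = 5² = 25)
(-136033 + 458236)*(178080 + (133 - 241)*s) = (-136033 + 458236)*(178080 + (133 - 241)*25) = 322203*(178080 - 108*25) = 322203*(178080 - 2700) = 322203*175380 = 56507962140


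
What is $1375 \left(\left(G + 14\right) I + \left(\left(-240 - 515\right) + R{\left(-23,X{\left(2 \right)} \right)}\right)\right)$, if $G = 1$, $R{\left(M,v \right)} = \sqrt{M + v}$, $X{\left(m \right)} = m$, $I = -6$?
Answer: $-1161875 + 1375 i \sqrt{21} \approx -1.1619 \cdot 10^{6} + 6301.0 i$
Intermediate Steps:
$1375 \left(\left(G + 14\right) I + \left(\left(-240 - 515\right) + R{\left(-23,X{\left(2 \right)} \right)}\right)\right) = 1375 \left(\left(1 + 14\right) \left(-6\right) + \left(\left(-240 - 515\right) + \sqrt{-23 + 2}\right)\right) = 1375 \left(15 \left(-6\right) - \left(755 - \sqrt{-21}\right)\right) = 1375 \left(-90 - \left(755 - i \sqrt{21}\right)\right) = 1375 \left(-845 + i \sqrt{21}\right) = -1161875 + 1375 i \sqrt{21}$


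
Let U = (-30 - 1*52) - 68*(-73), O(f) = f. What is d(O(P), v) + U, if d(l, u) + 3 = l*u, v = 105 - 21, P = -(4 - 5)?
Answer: 4963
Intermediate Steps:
P = 1 (P = -1*(-1) = 1)
v = 84
U = 4882 (U = (-30 - 52) + 4964 = -82 + 4964 = 4882)
d(l, u) = -3 + l*u
d(O(P), v) + U = (-3 + 1*84) + 4882 = (-3 + 84) + 4882 = 81 + 4882 = 4963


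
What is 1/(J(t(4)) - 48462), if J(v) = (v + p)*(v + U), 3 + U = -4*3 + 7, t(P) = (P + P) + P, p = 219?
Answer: -1/47538 ≈ -2.1036e-5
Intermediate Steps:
t(P) = 3*P (t(P) = 2*P + P = 3*P)
U = -8 (U = -3 + (-4*3 + 7) = -3 + (-12 + 7) = -3 - 5 = -8)
J(v) = (-8 + v)*(219 + v) (J(v) = (v + 219)*(v - 8) = (219 + v)*(-8 + v) = (-8 + v)*(219 + v))
1/(J(t(4)) - 48462) = 1/((-1752 + (3*4)**2 + 211*(3*4)) - 48462) = 1/((-1752 + 12**2 + 211*12) - 48462) = 1/((-1752 + 144 + 2532) - 48462) = 1/(924 - 48462) = 1/(-47538) = -1/47538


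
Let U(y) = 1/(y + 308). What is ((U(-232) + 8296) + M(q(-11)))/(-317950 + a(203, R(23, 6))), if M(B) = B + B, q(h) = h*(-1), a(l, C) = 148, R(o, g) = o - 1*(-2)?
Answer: -210723/8050984 ≈ -0.026174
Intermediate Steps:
R(o, g) = 2 + o (R(o, g) = o + 2 = 2 + o)
U(y) = 1/(308 + y)
q(h) = -h
M(B) = 2*B
((U(-232) + 8296) + M(q(-11)))/(-317950 + a(203, R(23, 6))) = ((1/(308 - 232) + 8296) + 2*(-1*(-11)))/(-317950 + 148) = ((1/76 + 8296) + 2*11)/(-317802) = ((1/76 + 8296) + 22)*(-1/317802) = (630497/76 + 22)*(-1/317802) = (632169/76)*(-1/317802) = -210723/8050984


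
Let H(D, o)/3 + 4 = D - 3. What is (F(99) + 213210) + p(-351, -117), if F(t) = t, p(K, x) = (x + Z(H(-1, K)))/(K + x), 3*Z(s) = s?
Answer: 99828737/468 ≈ 2.1331e+5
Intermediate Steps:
H(D, o) = -21 + 3*D (H(D, o) = -12 + 3*(D - 3) = -12 + 3*(-3 + D) = -12 + (-9 + 3*D) = -21 + 3*D)
Z(s) = s/3
p(K, x) = (-8 + x)/(K + x) (p(K, x) = (x + (-21 + 3*(-1))/3)/(K + x) = (x + (-21 - 3)/3)/(K + x) = (x + (⅓)*(-24))/(K + x) = (x - 8)/(K + x) = (-8 + x)/(K + x))
(F(99) + 213210) + p(-351, -117) = (99 + 213210) + (-8 - 117)/(-351 - 117) = 213309 - 125/(-468) = 213309 - 1/468*(-125) = 213309 + 125/468 = 99828737/468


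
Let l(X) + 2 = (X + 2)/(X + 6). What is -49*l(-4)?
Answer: 147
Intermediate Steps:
l(X) = -2 + (2 + X)/(6 + X) (l(X) = -2 + (X + 2)/(X + 6) = -2 + (2 + X)/(6 + X))
-49*l(-4) = -49*(-10 - 1*(-4))/(6 - 4) = -49*(-10 + 4)/2 = -49*(-6)/2 = -49*(-3) = 147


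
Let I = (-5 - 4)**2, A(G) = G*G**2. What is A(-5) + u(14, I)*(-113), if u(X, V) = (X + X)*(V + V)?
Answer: -512693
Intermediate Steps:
A(G) = G**3
I = 81 (I = (-9)**2 = 81)
u(X, V) = 4*V*X (u(X, V) = (2*X)*(2*V) = 4*V*X)
A(-5) + u(14, I)*(-113) = (-5)**3 + (4*81*14)*(-113) = -125 + 4536*(-113) = -125 - 512568 = -512693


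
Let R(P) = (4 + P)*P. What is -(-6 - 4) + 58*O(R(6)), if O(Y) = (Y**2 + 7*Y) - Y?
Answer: 229690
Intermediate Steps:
R(P) = P*(4 + P)
O(Y) = Y**2 + 6*Y
-(-6 - 4) + 58*O(R(6)) = -(-6 - 4) + 58*((6*(4 + 6))*(6 + 6*(4 + 6))) = -1*(-10) + 58*((6*10)*(6 + 6*10)) = 10 + 58*(60*(6 + 60)) = 10 + 58*(60*66) = 10 + 58*3960 = 10 + 229680 = 229690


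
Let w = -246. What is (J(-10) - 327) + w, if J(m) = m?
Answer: -583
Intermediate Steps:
(J(-10) - 327) + w = (-10 - 327) - 246 = -337 - 246 = -583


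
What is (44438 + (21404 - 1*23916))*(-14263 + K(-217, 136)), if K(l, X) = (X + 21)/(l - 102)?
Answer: -190765564004/319 ≈ -5.9801e+8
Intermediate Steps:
K(l, X) = (21 + X)/(-102 + l)
(44438 + (21404 - 1*23916))*(-14263 + K(-217, 136)) = (44438 + (21404 - 1*23916))*(-14263 + (21 + 136)/(-102 - 217)) = (44438 + (21404 - 23916))*(-14263 + 157/(-319)) = (44438 - 2512)*(-14263 - 1/319*157) = 41926*(-14263 - 157/319) = 41926*(-4550054/319) = -190765564004/319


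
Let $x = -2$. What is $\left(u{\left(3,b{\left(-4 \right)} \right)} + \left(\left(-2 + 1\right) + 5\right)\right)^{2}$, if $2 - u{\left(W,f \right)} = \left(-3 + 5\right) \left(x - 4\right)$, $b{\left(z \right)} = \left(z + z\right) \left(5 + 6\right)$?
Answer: $324$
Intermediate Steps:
$b{\left(z \right)} = 22 z$ ($b{\left(z \right)} = 2 z 11 = 22 z$)
$u{\left(W,f \right)} = 14$ ($u{\left(W,f \right)} = 2 - \left(-3 + 5\right) \left(-2 - 4\right) = 2 - 2 \left(-6\right) = 2 - -12 = 2 + 12 = 14$)
$\left(u{\left(3,b{\left(-4 \right)} \right)} + \left(\left(-2 + 1\right) + 5\right)\right)^{2} = \left(14 + \left(\left(-2 + 1\right) + 5\right)\right)^{2} = \left(14 + \left(-1 + 5\right)\right)^{2} = \left(14 + 4\right)^{2} = 18^{2} = 324$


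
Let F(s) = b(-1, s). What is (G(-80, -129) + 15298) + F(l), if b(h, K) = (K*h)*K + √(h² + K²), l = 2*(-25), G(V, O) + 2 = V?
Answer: 12716 + √2501 ≈ 12766.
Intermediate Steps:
G(V, O) = -2 + V
l = -50
b(h, K) = √(K² + h²) + h*K² (b(h, K) = h*K² + √(K² + h²) = √(K² + h²) + h*K²)
F(s) = √(1 + s²) - s² (F(s) = √(s² + (-1)²) - s² = √(s² + 1) - s² = √(1 + s²) - s²)
(G(-80, -129) + 15298) + F(l) = ((-2 - 80) + 15298) + (√(1 + (-50)²) - 1*(-50)²) = (-82 + 15298) + (√(1 + 2500) - 1*2500) = 15216 + (√2501 - 2500) = 15216 + (-2500 + √2501) = 12716 + √2501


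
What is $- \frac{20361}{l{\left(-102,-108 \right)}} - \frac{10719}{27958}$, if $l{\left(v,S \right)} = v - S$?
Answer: $- \frac{47443096}{13979} \approx -3393.9$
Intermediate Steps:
$- \frac{20361}{l{\left(-102,-108 \right)}} - \frac{10719}{27958} = - \frac{20361}{-102 - -108} - \frac{10719}{27958} = - \frac{20361}{-102 + 108} - \frac{10719}{27958} = - \frac{20361}{6} - \frac{10719}{27958} = \left(-20361\right) \frac{1}{6} - \frac{10719}{27958} = - \frac{6787}{2} - \frac{10719}{27958} = - \frac{47443096}{13979}$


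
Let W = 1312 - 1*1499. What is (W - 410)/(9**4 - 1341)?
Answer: -199/1740 ≈ -0.11437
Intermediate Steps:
W = -187 (W = 1312 - 1499 = -187)
(W - 410)/(9**4 - 1341) = (-187 - 410)/(9**4 - 1341) = -597/(6561 - 1341) = -597/5220 = -597*1/5220 = -199/1740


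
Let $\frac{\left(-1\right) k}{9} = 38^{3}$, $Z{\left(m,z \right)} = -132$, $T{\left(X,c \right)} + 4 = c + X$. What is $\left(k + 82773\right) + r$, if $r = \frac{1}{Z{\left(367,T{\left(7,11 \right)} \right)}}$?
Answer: $- \frac{54261901}{132} \approx -4.1108 \cdot 10^{5}$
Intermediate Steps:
$T{\left(X,c \right)} = -4 + X + c$ ($T{\left(X,c \right)} = -4 + \left(c + X\right) = -4 + \left(X + c\right) = -4 + X + c$)
$k = -493848$ ($k = - 9 \cdot 38^{3} = \left(-9\right) 54872 = -493848$)
$r = - \frac{1}{132}$ ($r = \frac{1}{-132} = - \frac{1}{132} \approx -0.0075758$)
$\left(k + 82773\right) + r = \left(-493848 + 82773\right) - \frac{1}{132} = -411075 - \frac{1}{132} = - \frac{54261901}{132}$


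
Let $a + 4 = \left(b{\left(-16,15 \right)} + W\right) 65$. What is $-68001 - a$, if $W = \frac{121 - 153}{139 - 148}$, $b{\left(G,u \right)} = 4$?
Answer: $- \frac{616393}{9} \approx -68488.0$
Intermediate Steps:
$W = \frac{32}{9}$ ($W = - \frac{32}{-9} = \left(-32\right) \left(- \frac{1}{9}\right) = \frac{32}{9} \approx 3.5556$)
$a = \frac{4384}{9}$ ($a = -4 + \left(4 + \frac{32}{9}\right) 65 = -4 + \frac{68}{9} \cdot 65 = -4 + \frac{4420}{9} = \frac{4384}{9} \approx 487.11$)
$-68001 - a = -68001 - \frac{4384}{9} = - \frac{616393}{9}$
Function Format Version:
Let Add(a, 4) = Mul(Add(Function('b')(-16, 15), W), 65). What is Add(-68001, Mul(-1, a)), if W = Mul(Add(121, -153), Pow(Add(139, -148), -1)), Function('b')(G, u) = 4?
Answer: Rational(-616393, 9) ≈ -68488.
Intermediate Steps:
W = Rational(32, 9) (W = Mul(-32, Pow(-9, -1)) = Mul(-32, Rational(-1, 9)) = Rational(32, 9) ≈ 3.5556)
a = Rational(4384, 9) (a = Add(-4, Mul(Add(4, Rational(32, 9)), 65)) = Add(-4, Mul(Rational(68, 9), 65)) = Add(-4, Rational(4420, 9)) = Rational(4384, 9) ≈ 487.11)
Add(-68001, Mul(-1, a)) = Add(-68001, Mul(-1, Rational(4384, 9))) = Add(-68001, Rational(-4384, 9)) = Rational(-616393, 9)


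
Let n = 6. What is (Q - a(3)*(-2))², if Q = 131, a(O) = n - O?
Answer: 18769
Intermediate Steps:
a(O) = 6 - O
(Q - a(3)*(-2))² = (131 - (6 - 1*3)*(-2))² = (131 - (6 - 3)*(-2))² = (131 - 1*3*(-2))² = (131 - 3*(-2))² = (131 + 6)² = 137² = 18769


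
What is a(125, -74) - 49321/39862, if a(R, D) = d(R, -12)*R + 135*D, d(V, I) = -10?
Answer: -448098201/39862 ≈ -11241.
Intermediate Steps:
a(R, D) = -10*R + 135*D
a(125, -74) - 49321/39862 = (-10*125 + 135*(-74)) - 49321/39862 = (-1250 - 9990) - 49321/39862 = -11240 - 1*49321/39862 = -11240 - 49321/39862 = -448098201/39862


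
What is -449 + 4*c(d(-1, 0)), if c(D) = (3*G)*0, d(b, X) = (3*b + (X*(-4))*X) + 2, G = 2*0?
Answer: -449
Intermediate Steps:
G = 0
d(b, X) = 2 - 4*X² + 3*b (d(b, X) = (3*b + (-4*X)*X) + 2 = (3*b - 4*X²) + 2 = (-4*X² + 3*b) + 2 = 2 - 4*X² + 3*b)
c(D) = 0 (c(D) = (3*0)*0 = 0*0 = 0)
-449 + 4*c(d(-1, 0)) = -449 + 4*0 = -449 + 0 = -449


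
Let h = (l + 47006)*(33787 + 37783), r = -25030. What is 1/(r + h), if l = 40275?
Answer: 1/6246676140 ≈ 1.6009e-10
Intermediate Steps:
h = 6246701170 (h = (40275 + 47006)*(33787 + 37783) = 87281*71570 = 6246701170)
1/(r + h) = 1/(-25030 + 6246701170) = 1/6246676140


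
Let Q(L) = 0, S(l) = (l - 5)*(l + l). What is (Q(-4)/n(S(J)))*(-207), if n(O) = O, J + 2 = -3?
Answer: 0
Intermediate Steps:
J = -5 (J = -2 - 3 = -5)
S(l) = 2*l*(-5 + l) (S(l) = (-5 + l)*(2*l) = 2*l*(-5 + l))
(Q(-4)/n(S(J)))*(-207) = (0/((2*(-5)*(-5 - 5))))*(-207) = (0/((2*(-5)*(-10))))*(-207) = (0/100)*(-207) = (0*(1/100))*(-207) = 0*(-207) = 0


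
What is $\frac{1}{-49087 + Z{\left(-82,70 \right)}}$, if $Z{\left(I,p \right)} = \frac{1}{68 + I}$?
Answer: $- \frac{14}{687219} \approx -2.0372 \cdot 10^{-5}$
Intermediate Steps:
$\frac{1}{-49087 + Z{\left(-82,70 \right)}} = \frac{1}{-49087 + \frac{1}{68 - 82}} = \frac{1}{-49087 + \frac{1}{-14}} = \frac{1}{-49087 - \frac{1}{14}} = \frac{1}{- \frac{687219}{14}} = - \frac{14}{687219}$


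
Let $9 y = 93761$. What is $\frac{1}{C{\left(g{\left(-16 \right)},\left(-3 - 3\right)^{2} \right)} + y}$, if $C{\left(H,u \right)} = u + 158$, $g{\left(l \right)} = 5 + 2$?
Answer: $\frac{9}{95507} \approx 9.4234 \cdot 10^{-5}$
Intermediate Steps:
$g{\left(l \right)} = 7$
$C{\left(H,u \right)} = 158 + u$
$y = \frac{93761}{9}$ ($y = \frac{1}{9} \cdot 93761 = \frac{93761}{9} \approx 10418.0$)
$\frac{1}{C{\left(g{\left(-16 \right)},\left(-3 - 3\right)^{2} \right)} + y} = \frac{1}{\left(158 + \left(-3 - 3\right)^{2}\right) + \frac{93761}{9}} = \frac{1}{\left(158 + \left(-6\right)^{2}\right) + \frac{93761}{9}} = \frac{1}{\left(158 + 36\right) + \frac{93761}{9}} = \frac{1}{194 + \frac{93761}{9}} = \frac{1}{\frac{95507}{9}} = \frac{9}{95507}$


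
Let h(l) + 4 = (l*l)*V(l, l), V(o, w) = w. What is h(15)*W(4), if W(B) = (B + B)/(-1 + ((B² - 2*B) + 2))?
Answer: 26968/9 ≈ 2996.4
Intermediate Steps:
W(B) = 2*B/(1 + B² - 2*B) (W(B) = (2*B)/(-1 + (2 + B² - 2*B)) = (2*B)/(1 + B² - 2*B) = 2*B/(1 + B² - 2*B))
h(l) = -4 + l³ (h(l) = -4 + (l*l)*l = -4 + l²*l = -4 + l³)
h(15)*W(4) = (-4 + 15³)*(2*4/(1 + 4² - 2*4)) = (-4 + 3375)*(2*4/(1 + 16 - 8)) = 3371*(2*4/9) = 3371*(2*4*(⅑)) = 3371*(8/9) = 26968/9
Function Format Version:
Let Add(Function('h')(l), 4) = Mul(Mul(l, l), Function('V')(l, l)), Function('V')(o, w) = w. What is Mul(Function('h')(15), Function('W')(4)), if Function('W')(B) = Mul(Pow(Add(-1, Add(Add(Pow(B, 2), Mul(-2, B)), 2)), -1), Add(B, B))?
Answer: Rational(26968, 9) ≈ 2996.4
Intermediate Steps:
Function('W')(B) = Mul(2, B, Pow(Add(1, Pow(B, 2), Mul(-2, B)), -1)) (Function('W')(B) = Mul(Pow(Add(-1, Add(2, Pow(B, 2), Mul(-2, B))), -1), Mul(2, B)) = Mul(Pow(Add(1, Pow(B, 2), Mul(-2, B)), -1), Mul(2, B)) = Mul(2, B, Pow(Add(1, Pow(B, 2), Mul(-2, B)), -1)))
Function('h')(l) = Add(-4, Pow(l, 3)) (Function('h')(l) = Add(-4, Mul(Mul(l, l), l)) = Add(-4, Mul(Pow(l, 2), l)) = Add(-4, Pow(l, 3)))
Mul(Function('h')(15), Function('W')(4)) = Mul(Add(-4, Pow(15, 3)), Mul(2, 4, Pow(Add(1, Pow(4, 2), Mul(-2, 4)), -1))) = Mul(Add(-4, 3375), Mul(2, 4, Pow(Add(1, 16, -8), -1))) = Mul(3371, Mul(2, 4, Pow(9, -1))) = Mul(3371, Mul(2, 4, Rational(1, 9))) = Mul(3371, Rational(8, 9)) = Rational(26968, 9)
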